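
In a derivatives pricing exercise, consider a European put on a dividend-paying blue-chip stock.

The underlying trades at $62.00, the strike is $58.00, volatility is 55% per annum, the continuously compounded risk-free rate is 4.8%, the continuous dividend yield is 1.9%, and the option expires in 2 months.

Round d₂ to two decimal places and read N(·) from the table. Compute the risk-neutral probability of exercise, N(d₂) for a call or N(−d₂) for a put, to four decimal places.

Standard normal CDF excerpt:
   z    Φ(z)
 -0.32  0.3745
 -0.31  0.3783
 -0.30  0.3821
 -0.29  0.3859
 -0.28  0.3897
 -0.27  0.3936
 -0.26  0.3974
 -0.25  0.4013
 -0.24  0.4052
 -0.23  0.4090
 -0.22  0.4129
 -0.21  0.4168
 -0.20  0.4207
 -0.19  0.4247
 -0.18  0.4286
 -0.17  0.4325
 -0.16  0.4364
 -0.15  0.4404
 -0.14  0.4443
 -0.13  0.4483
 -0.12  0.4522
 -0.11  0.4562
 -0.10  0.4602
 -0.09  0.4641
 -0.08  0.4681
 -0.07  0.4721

0.4168

σ√T = 0.55 × 0.4082 = 0.2245
d₁ = [ln(62/58) + (0.048 − 0.019 + 0.55²/2)·0.1667] / 0.2245 = [0.0667 + 0.0300] / 0.2245 = 0.4308 which rounds to 0.43
d₂ = d₁ − σ√T = 0.4308 − 0.2245 = 0.2063 which rounds to 0.21
Pr(exercise) under Q = N(−d₂) = N(-0.21) = 0.4168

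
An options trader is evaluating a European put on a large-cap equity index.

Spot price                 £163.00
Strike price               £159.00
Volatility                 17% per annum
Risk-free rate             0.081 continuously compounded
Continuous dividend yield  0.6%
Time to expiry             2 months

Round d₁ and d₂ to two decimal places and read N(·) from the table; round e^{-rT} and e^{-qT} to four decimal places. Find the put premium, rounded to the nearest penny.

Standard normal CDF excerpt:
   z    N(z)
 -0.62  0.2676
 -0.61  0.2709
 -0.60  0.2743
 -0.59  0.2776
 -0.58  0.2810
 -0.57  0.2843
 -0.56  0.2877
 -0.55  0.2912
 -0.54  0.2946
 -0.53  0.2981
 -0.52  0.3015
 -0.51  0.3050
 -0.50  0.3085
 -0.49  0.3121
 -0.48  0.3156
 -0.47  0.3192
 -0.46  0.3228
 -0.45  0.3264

σ√T = 0.17·√0.1667 = 0.0694
d₁ = [ln(163/159) + (0.081 − 0.006 + 0.17²/2)·0.1667] / 0.0694 = [0.0248 + 0.0149] / 0.0694 = 0.5728 ≈ 0.57
d₂ = d₁ − σ√T = 0.5728 − 0.0694 = 0.5034 ≈ 0.50
e^(−qT) = e^(−0.006·0.1667) = 0.9990;  e^(−rT) = e^(−0.081·0.1667) = 0.9866
N(−d₂) = N(-0.50) = 0.3085;  N(−d₁) = N(-0.57) = 0.2843
P = 159·0.9866·0.3085 − 163·0.9990·0.2843 = 48.3942 − 46.2946 = 2.0997

£2.10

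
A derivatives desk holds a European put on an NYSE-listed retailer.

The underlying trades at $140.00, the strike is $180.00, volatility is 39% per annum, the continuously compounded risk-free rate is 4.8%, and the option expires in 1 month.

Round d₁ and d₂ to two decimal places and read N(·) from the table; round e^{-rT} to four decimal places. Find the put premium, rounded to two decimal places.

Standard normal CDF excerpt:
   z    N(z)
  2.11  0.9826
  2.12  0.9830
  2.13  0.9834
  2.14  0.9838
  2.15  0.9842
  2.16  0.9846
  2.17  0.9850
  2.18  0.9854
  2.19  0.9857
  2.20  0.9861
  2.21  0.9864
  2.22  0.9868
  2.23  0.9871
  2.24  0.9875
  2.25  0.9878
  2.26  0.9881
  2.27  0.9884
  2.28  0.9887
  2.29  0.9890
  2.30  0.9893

$39.36

T = 0.08333;  σ√T = 0.1126
d₁ = [ln(140/180) + (0.048 + ½·0.39²)·0.08333] / (σ√T) = (-0.2513 + 0.0103) / 0.1126 = -2.1404 → -2.14
d₂ = -2.1404 − 0.1126 = -2.2530 → -2.25
exp(−rT) = exp(−0.048·0.08333) = 0.9960
P = 180·0.9960·N(2.25) − 140·N(2.14) = 180·0.9960·0.9878 − 140·0.9838 = 177.0928 − 137.7320 = 39.3608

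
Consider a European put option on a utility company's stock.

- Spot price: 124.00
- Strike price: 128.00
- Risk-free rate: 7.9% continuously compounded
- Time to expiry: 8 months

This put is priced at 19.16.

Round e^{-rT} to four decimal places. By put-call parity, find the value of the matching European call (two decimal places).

21.73

exp(−rT) = exp(−0.079·0.6667) = 0.9487
Put-call parity: C − P = S − K·e^(−rT) = 124 − 128·0.9487 = 124 − 121.4336 = 2.5664
C = P + (C − P) = 19.16 + (2.5664) = 21.7264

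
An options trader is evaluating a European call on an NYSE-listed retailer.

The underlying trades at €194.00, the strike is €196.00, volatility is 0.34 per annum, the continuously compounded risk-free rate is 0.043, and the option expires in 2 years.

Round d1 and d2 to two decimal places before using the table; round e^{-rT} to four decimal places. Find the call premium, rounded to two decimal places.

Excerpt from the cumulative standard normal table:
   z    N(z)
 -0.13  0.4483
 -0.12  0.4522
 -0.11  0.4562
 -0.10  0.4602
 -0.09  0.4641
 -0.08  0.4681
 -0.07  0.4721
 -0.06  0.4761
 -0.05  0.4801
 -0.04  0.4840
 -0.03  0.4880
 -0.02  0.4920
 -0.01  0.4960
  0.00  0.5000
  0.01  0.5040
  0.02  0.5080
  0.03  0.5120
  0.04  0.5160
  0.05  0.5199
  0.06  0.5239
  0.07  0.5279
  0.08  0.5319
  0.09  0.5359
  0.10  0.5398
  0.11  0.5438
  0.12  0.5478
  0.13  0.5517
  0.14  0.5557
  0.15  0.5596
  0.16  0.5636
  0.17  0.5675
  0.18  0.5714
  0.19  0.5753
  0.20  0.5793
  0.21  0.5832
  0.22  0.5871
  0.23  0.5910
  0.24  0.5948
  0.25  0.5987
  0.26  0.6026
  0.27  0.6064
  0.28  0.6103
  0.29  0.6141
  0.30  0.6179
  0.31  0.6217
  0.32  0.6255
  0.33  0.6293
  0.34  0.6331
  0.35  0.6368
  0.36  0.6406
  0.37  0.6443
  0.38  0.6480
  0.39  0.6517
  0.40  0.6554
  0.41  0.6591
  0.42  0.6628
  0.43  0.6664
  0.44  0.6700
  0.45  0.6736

σ√T = 0.34·√2 = 0.4808
d₁ = [ln(194/196) + (0.043 + 0.34²/2)·2] / 0.4808 = [-0.0103 + 0.2016] / 0.4808 = 0.3979 → 0.40
d₂ = d₁ − σ√T = 0.3979 − 0.4808 = -0.0829 → -0.08
exp(−rT) = exp(−0.043·2) = 0.9176
N(d₁) = N(0.40) = 0.6554;  N(d₂) = N(-0.08) = 0.4681
C = 194·0.6554 − 196·0.9176·0.4681 = 127.1476 − 84.1876 = 42.9600

€42.96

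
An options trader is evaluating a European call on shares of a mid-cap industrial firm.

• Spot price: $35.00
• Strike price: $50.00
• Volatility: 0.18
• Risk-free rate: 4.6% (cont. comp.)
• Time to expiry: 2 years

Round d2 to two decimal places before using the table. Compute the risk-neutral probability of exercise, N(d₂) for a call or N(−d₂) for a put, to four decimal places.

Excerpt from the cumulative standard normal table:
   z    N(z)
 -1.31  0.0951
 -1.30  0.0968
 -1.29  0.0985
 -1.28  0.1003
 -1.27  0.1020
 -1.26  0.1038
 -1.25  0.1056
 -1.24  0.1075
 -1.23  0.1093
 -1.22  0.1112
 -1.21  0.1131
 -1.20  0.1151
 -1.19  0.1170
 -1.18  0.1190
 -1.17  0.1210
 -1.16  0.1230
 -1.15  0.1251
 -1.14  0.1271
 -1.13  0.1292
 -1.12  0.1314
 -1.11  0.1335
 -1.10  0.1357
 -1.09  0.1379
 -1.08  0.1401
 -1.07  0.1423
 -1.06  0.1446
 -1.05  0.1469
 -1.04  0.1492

σ√T = 0.18 × 1.4142 = 0.2546
d₁ = [ln(35/50) + (0.046 + 0.18²/2)·2] / 0.2546 = [-0.3567 + 0.1244] / 0.2546 = -0.9125 which rounds to -0.91
d₂ = d₁ − σ√T = -0.9125 − 0.2546 = -1.1670 which rounds to -1.17
Pr(exercise) under Q = N(d₂) = 0.1210

0.1210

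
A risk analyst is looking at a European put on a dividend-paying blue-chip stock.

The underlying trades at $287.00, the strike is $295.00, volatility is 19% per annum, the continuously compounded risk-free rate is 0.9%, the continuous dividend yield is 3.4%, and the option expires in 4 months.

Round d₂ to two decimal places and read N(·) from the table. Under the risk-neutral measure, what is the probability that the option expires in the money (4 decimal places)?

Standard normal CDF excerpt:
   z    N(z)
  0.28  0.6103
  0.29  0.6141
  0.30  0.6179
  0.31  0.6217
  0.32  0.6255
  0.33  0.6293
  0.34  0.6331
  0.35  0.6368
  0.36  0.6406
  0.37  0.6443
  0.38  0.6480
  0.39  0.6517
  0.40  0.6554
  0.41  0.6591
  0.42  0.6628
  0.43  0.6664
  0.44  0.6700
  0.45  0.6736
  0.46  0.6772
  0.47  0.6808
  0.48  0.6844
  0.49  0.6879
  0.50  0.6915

0.6480

T = 0.3333;  σ√T = 0.1097
d₁ = [ln(287/295) + (0.009 − 0.034 + 0.19²/2)·0.3333] / 0.1097 = [-0.0275 − 0.0023] / 0.1097 = -0.2717 ≈ -0.27
d₂ = d₁ − σ√T = -0.2717 − 0.1097 = -0.3814 ≈ -0.38
Risk-neutral Pr[S_T < K] = N(−d₂) = N(0.38) = 0.6480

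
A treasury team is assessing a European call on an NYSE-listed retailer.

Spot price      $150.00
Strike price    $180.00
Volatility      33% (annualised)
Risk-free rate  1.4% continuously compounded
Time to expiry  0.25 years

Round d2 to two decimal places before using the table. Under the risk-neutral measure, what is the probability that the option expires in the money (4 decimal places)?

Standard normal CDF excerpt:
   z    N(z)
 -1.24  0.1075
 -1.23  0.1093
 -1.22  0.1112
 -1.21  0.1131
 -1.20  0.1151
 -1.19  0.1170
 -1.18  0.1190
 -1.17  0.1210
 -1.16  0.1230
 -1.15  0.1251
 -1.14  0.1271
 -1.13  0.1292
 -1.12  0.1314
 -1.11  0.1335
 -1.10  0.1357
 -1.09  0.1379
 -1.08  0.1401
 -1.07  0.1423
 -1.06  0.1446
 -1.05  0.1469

0.1210

σ√T = 0.33·√0.25 = 0.1650
ln(S/K) + (r + σ²/2)T = ln(150/180) + (0.014 + 0.33²/2)·0.25 = -0.1823 + 0.0171 = -0.1652
d₁ = -0.1652 / 0.1650 = -1.0013 which rounds to -1.00
d₂ = d₁ − σ√T = -1.0013 − 0.1650 = -1.1663 which rounds to -1.17
Risk-neutral Pr[S_T > K] = N(d₂) = N(-1.17) = 0.1210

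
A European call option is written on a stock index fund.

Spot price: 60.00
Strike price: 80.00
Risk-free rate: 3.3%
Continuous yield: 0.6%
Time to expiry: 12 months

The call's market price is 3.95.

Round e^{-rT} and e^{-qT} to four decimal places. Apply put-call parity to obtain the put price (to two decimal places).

21.71

e^(−qT) = e^(−0.006·1) = 0.9940;  e^(−rT) = e^(−0.033·1) = 0.9675
Put-call parity: C − P = S·e^(−qT) − K·e^(−rT) = 60·0.9940 − 80·0.9675 = 59.6400 − 77.4000 = -17.7600
P = C − (C − P) = 3.95 − (-17.7600) = 21.7100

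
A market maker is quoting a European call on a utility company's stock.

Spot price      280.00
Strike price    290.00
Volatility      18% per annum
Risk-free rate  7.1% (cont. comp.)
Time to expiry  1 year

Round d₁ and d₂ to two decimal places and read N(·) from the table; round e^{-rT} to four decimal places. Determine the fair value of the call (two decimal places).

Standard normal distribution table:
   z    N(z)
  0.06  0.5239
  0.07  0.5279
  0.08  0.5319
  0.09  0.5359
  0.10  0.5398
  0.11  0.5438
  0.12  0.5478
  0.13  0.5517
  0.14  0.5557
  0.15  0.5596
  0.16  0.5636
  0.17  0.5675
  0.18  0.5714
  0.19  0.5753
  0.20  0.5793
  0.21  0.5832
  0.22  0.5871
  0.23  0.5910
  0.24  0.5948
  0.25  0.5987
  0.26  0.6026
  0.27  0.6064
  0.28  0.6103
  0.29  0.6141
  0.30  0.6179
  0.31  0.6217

T = 1;  σ√T = 0.1800
d₁ = [ln(280/290) + (0.071 + 0.18²/2)·1] / 0.1800 = [-0.0351 + 0.0872] / 0.1800 = 0.2895 ≈ 0.29
d₂ = d₁ − σ√T = 0.2895 − 0.1800 = 0.1095 ≈ 0.11
exp(−rT) = exp(−0.071·1) = 0.9315
C = 280·N(0.29) − 290·0.9315·N(0.11) = 280·0.6141 − 290·0.9315·0.5438 = 171.9480 − 146.8994 = 25.0486

25.05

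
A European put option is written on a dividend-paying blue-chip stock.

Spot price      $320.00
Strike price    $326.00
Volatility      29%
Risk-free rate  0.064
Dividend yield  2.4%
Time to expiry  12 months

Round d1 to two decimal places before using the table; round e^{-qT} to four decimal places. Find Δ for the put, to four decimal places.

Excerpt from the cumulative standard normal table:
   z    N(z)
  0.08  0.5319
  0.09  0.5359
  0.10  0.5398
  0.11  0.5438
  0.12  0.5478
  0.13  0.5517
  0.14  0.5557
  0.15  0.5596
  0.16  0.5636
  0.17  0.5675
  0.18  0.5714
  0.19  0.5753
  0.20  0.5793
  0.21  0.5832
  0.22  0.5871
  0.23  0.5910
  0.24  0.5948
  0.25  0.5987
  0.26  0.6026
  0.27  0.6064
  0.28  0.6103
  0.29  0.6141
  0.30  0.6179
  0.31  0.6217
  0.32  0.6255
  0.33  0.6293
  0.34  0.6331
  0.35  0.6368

-0.4031

σ√T = 0.29 × 1.0000 = 0.2900
d₁ = [ln(320/326) + (0.064 − 0.024 + ½·0.29²)·1] / (σ√T) = (-0.0186 + 0.0820) / 0.2900 = 0.2189 ≈ 0.22
N(d₁) = N(0.22) = 0.5871
Δ_put = e^(−qT)·(N(d₁) − 1) = 0.9763·(0.5871 − 1) = -0.4031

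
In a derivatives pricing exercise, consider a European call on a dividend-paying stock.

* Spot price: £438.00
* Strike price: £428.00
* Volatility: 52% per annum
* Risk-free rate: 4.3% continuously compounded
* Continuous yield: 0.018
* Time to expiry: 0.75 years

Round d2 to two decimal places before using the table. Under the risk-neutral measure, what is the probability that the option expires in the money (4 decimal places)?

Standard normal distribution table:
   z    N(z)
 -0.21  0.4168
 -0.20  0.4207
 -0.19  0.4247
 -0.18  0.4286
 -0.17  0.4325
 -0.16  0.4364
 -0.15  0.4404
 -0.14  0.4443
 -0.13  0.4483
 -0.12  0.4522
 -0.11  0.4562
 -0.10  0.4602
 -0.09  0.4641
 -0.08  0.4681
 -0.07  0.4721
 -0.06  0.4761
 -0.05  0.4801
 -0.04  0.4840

T = 0.75;  σ√T = 0.4503
d₁ = [ln(438/428) + (0.043 − 0.018 + 0.52²/2)·0.75] / 0.4503 = [0.0231 + 0.1202] / 0.4503 = 0.3181 ⇒ 0.32
d₂ = d₁ − σ√T = 0.3181 − 0.4503 = -0.1322 ⇒ -0.13
Pr(exercise) under Q = N(d₂) = 0.4483

0.4483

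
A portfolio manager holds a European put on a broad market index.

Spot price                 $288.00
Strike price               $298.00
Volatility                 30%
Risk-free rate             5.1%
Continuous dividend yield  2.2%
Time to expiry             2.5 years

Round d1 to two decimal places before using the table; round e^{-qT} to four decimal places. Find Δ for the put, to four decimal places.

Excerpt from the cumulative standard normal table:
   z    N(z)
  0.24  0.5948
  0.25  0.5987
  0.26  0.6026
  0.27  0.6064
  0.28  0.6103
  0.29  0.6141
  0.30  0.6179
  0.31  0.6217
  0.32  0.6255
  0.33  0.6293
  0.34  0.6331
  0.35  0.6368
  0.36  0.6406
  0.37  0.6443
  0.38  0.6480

-0.3545

σ√T = 0.3 × 1.5811 = 0.4743
d₁ = [ln(288/298) + (0.051 − 0.022 + 0.3²/2)·2.5] / 0.4743 = [-0.0341 + 0.1850] / 0.4743 = 0.3181 ≈ 0.32
N(d₁) = N(0.32) = 0.6255
Δ_put = exp(−qT)·(N(d₁) − 1) = 0.9465·(0.6255 − 1) = -0.3545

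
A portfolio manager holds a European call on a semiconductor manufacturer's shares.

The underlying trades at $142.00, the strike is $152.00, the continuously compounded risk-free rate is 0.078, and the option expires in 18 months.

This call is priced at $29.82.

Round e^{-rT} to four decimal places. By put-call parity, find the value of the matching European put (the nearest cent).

$23.04

exp(−rT) = exp(−0.078·1.5) = 0.8896
Put-call parity: C − P = S − K·e^(−rT) = 142 − 152·0.8896 = 142 − 135.2192 = 6.7808
P = C − (C − P) = 29.82 − (6.7808) = 23.0392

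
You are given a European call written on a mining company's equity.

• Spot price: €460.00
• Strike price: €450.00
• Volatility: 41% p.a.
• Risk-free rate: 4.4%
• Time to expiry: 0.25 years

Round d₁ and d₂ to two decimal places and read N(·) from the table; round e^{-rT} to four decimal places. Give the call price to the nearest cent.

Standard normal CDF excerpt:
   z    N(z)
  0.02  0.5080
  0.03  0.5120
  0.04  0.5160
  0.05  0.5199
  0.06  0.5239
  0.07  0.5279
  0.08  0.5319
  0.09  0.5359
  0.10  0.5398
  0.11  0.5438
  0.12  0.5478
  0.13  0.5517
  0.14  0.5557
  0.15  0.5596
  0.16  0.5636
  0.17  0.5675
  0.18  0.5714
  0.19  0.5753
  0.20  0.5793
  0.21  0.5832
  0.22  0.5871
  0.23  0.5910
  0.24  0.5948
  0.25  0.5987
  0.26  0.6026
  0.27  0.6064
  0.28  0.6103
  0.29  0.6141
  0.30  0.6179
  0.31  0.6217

€44.01

T = 0.25;  σ√T = 0.2050
d₁ = [ln(460/450) + (0.044 + ½·0.41²)·0.25] / (σ√T) = (0.0220 + 0.0320) / 0.2050 = 0.2634 ≈ 0.26
d₂ = 0.2634 − 0.2050 = 0.0584 ≈ 0.06
exp(−rT) = exp(−0.044·0.25) = 0.9891
N(d₁) = N(0.26) = 0.6026;  N(d₂) = N(0.06) = 0.5239
C = 460·0.6026 − 450·0.9891·0.5239 = 277.1960 − 233.1853 = 44.0107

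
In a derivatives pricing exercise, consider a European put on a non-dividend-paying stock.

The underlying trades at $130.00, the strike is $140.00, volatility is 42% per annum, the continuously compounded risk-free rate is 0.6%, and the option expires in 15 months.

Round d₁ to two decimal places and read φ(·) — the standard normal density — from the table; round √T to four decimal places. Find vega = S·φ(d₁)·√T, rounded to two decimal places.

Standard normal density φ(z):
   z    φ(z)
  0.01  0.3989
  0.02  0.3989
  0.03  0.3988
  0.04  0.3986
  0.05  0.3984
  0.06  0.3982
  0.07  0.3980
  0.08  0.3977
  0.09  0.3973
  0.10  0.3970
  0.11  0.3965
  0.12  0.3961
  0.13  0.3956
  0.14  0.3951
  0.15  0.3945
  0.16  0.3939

σ√T = 0.42 × 1.1180 = 0.4696
ln(S/K) + (r + σ²/2)T = ln(130/140) + (0.006 + 0.42²/2)·1.25 = -0.0741 + 0.1177 = 0.0436
d₁ = 0.0436 / 0.4696 = 0.0929 ⇒ 0.09
√T = √1.25 = 1.1180
φ(d₁) = φ(0.09) = 0.3973
vega = S·φ(d₁)·√T = 130·0.3973·1.1180 = 57.7436

57.74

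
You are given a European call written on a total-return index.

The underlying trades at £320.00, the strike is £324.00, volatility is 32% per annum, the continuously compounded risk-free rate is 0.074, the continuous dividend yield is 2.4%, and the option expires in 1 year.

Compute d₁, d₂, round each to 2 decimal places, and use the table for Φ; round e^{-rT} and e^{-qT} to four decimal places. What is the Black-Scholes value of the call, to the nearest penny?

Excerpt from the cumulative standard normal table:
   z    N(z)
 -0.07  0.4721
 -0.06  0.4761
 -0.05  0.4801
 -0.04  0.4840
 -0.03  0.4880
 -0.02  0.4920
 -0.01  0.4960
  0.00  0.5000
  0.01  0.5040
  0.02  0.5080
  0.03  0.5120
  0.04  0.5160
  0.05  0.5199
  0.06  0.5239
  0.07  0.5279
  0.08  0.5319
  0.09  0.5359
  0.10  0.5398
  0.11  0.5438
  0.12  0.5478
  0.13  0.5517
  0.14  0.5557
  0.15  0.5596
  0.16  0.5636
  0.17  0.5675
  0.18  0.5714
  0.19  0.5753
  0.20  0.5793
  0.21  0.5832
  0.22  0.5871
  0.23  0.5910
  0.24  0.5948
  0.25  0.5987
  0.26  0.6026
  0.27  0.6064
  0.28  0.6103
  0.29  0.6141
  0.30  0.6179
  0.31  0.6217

£45.03

T = 1;  σ√T = 0.3200
d₁ = [ln(320/324) + (0.074 − 0.024 + 0.32²/2)·1] / 0.3200 = [-0.0124 + 0.1012] / 0.3200 = 0.2774 which rounds to 0.28
d₂ = d₁ − σ√T = 0.2774 − 0.3200 = -0.0426 which rounds to -0.04
exp(−qT) = exp(−0.024·1) = 0.9763;  exp(−rT) = exp(−0.074·1) = 0.9287
C = 320·0.9763·N(0.28) − 324·0.9287·N(-0.04) = 320·0.9763·0.6103 − 324·0.9287·0.4840 = 190.6675 − 145.6350 = 45.0325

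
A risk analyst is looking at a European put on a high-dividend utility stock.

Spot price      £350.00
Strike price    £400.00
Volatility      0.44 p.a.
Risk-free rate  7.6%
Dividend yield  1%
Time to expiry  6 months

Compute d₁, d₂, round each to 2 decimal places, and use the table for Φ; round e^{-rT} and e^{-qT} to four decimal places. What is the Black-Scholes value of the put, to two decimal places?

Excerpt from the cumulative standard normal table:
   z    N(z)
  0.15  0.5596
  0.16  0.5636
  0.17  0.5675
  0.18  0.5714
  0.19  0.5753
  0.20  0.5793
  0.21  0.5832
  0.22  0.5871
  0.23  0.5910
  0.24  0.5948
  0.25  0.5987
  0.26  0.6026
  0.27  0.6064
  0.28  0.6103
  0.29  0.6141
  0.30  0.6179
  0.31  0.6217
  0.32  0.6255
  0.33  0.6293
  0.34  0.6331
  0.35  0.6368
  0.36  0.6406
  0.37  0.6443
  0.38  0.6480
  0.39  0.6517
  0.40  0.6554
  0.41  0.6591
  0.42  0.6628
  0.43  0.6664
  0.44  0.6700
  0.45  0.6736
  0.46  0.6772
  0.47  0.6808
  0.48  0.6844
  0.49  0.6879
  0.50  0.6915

T = 0.5;  σ√T = 0.3111
d₁ = [ln(350/400) + (0.076 − 0.01 + ½·0.44²)·0.5] / (σ√T) = (-0.1335 + 0.0814) / 0.3111 = -0.1676 ≈ -0.17
d₂ = -0.1676 − 0.3111 = -0.4787 ≈ -0.48
e^(−qT) = e^(−0.01·0.5) = 0.9950;  e^(−rT) = e^(−0.076·0.5) = 0.9627
N(−d₂) = N(0.48) = 0.6844;  N(−d₁) = N(0.17) = 0.5675
P = 400·0.9627·0.6844 − 350·0.9950·0.5675 = 263.5488 − 197.6319 = 65.9169

£65.92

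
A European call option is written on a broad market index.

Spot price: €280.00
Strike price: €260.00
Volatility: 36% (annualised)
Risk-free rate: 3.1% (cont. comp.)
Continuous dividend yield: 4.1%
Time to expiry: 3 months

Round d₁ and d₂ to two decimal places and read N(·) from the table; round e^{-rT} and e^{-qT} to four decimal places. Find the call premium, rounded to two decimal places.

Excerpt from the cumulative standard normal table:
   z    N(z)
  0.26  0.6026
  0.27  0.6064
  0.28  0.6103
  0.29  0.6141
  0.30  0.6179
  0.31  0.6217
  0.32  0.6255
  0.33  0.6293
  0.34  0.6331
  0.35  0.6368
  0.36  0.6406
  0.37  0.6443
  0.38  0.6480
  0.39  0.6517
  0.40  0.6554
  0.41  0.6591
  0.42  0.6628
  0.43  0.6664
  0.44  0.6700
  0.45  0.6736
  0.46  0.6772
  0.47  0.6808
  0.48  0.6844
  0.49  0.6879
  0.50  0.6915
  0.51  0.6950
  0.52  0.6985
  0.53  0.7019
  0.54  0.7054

€30.25

T = 0.25;  σ√T = 0.1800
d₁ = [ln(280/260) + (0.031 − 0.041 + ½·0.36²)·0.25] / (σ√T) = (0.0741 + 0.0137) / 0.1800 = 0.4878 which rounds to 0.49
d₂ = 0.4878 − 0.1800 = 0.3078 which rounds to 0.31
e^(−qT) = e^(−0.041·0.25) = 0.9898;  e^(−rT) = e^(−0.031·0.25) = 0.9923
N(d₁) = N(0.49) = 0.6879;  N(d₂) = N(0.31) = 0.6217
C = 280·0.9898·0.6879 − 260·0.9923·0.6217 = 190.6474 − 160.3974 = 30.2500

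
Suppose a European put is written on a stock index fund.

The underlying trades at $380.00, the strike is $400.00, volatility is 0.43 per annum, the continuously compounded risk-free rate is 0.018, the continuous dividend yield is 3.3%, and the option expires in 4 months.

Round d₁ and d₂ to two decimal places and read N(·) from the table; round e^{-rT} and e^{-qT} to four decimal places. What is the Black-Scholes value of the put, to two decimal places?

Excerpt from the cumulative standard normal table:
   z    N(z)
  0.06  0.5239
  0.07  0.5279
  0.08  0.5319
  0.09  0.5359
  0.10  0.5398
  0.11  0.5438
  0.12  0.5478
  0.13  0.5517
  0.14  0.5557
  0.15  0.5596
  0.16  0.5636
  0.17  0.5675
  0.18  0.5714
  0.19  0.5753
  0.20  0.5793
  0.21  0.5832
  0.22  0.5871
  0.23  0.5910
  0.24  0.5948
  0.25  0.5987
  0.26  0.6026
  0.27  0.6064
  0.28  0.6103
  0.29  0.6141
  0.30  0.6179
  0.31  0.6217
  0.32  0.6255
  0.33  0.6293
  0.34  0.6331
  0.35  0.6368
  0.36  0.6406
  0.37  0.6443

T = 0.3333;  σ√T = 0.2483
ln(S/K) + (r − q + σ²/2)T = ln(380/400) + (0.018 − 0.033 + 0.43²/2)·0.3333 = -0.0513 + 0.0258 = -0.0255
d₁ = -0.0255 / 0.2483 = -0.1026 ⇒ -0.10
d₂ = d₁ − σ√T = -0.1026 − 0.2483 = -0.3509 ⇒ -0.35
e^(−qT) = e^(−0.033·0.3333) = 0.9891;  e^(−rT) = e^(−0.018·0.3333) = 0.9940
N(−d₂) = N(0.35) = 0.6368;  N(−d₁) = N(0.10) = 0.5398
P = 400·0.9940·0.6368 − 380·0.9891·0.5398 = 253.1917 − 202.8881 = 50.3035

$50.30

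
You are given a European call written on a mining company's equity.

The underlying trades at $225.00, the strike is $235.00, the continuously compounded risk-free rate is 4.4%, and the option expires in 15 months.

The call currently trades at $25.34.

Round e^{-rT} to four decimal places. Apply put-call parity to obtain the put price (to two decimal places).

$22.77

e^(−rT) = e^(−0.044·1.25) = 0.9465
Put-call parity: C − P = S − K·e^(−rT) = 225 − 235·0.9465 = 225 − 222.4275 = 2.5725
P = C − (C − P) = 25.34 − (2.5725) = 22.7675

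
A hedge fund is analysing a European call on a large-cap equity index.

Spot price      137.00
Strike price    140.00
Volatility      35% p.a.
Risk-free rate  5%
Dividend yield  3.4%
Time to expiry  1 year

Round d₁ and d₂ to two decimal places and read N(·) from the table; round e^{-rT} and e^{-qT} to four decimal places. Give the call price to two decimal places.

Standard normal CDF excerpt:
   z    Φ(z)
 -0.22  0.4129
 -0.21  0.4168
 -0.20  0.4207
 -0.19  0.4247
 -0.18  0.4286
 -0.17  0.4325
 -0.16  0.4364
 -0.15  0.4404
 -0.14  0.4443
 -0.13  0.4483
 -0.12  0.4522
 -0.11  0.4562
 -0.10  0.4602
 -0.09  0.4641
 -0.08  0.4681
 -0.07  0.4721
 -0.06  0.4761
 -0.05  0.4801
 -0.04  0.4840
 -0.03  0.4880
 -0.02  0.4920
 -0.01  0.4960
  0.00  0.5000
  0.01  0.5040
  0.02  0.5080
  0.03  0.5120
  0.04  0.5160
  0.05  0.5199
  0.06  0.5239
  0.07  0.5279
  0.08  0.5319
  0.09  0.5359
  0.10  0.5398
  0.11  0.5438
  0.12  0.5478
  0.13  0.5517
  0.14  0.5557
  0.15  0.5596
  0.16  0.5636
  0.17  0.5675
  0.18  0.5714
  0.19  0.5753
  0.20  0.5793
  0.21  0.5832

σ√T = 0.35 × 1.0000 = 0.3500
d₁ = [ln(137/140) + (0.05 − 0.034 + ½·0.35²)·1] / (σ√T) = (-0.0217 + 0.0772) / 0.3500 = 0.1588 which rounds to 0.16
d₂ = 0.1588 − 0.3500 = -0.1912 which rounds to -0.19
e^(−qT) = e^(−0.034·1) = 0.9666;  e^(−rT) = e^(−0.05·1) = 0.9512
N(d₁) = N(0.16) = 0.5636;  N(d₂) = N(-0.19) = 0.4247
C = 137·0.9666·0.5636 − 140·0.9512·0.4247 = 74.6343 − 56.5564 = 18.0778

18.08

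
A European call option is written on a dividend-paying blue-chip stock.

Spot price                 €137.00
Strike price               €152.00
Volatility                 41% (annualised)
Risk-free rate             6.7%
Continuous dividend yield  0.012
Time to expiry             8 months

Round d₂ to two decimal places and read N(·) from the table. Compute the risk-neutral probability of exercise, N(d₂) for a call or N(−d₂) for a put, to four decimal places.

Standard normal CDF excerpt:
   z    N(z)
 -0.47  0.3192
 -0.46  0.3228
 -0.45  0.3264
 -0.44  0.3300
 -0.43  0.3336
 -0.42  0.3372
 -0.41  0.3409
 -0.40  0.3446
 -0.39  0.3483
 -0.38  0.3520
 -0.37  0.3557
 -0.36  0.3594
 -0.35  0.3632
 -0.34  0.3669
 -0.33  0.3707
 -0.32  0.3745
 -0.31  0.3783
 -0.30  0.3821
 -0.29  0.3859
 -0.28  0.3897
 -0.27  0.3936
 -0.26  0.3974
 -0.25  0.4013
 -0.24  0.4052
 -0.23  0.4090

0.3557

σ√T = 0.41·√0.6667 = 0.3348
d₁ = [ln(137/152) + (0.067 − 0.012 + 0.41²/2)·0.6667] / 0.3348 = [-0.1039 + 0.0927] / 0.3348 = -0.0335 ≈ -0.03
d₂ = d₁ − σ√T = -0.0335 − 0.3348 = -0.3682 ≈ -0.37
Pr(exercise) under Q = N(d₂) = 0.3557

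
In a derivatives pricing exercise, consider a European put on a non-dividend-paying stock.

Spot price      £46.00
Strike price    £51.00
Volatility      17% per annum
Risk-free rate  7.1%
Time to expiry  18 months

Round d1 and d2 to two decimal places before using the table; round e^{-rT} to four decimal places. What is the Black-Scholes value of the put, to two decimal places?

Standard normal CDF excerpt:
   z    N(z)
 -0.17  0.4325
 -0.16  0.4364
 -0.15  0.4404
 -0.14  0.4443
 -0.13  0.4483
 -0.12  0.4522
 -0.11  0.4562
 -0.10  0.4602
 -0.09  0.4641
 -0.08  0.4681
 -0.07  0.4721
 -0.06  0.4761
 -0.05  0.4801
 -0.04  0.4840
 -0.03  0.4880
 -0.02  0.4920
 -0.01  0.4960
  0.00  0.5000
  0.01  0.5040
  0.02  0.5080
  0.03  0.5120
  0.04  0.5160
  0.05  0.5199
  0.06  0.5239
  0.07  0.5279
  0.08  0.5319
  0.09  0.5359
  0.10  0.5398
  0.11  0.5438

σ√T = 0.17 × 1.2247 = 0.2082
ln(S/K) + (r + σ²/2)T = ln(46/51) + (0.071 + 0.17²/2)·1.5 = -0.1032 + 0.1282 = 0.0250
d₁ = 0.0250 / 0.2082 = 0.1200 → 0.12
d₂ = d₁ − σ√T = 0.1200 − 0.2082 = -0.0882 → -0.09
exp(−rT) = exp(−0.071·1.5) = 0.8990
N(−d₂) = N(0.09) = 0.5359;  N(−d₁) = N(-0.12) = 0.4522
P = 51·0.8990·0.5359 − 46·0.4522 = 24.5705 − 20.8012 = 3.7693

£3.77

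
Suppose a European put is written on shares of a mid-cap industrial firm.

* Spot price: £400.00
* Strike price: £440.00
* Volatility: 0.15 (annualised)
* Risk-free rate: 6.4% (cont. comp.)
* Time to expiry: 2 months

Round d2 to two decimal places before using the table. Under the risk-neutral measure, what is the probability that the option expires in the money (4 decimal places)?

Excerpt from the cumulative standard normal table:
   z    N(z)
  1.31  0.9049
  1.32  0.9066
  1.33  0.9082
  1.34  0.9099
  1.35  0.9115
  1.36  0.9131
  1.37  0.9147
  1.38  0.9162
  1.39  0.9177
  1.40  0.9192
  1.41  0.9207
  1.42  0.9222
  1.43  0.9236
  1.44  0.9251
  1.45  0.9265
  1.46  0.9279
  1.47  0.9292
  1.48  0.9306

0.9207

σ√T = 0.15·√0.1667 = 0.0612
ln(S/K) + (r + σ²/2)T = ln(400/440) + (0.064 + 0.15²/2)·0.1667 = -0.0953 + 0.0125 = -0.0828
d₁ = -0.0828 / 0.0612 = -1.3516 → -1.35
d₂ = d₁ − σ√T = -1.3516 − 0.0612 = -1.4128 → -1.41
Pr(exercise) under Q = N(−d₂) = N(1.41) = 0.9207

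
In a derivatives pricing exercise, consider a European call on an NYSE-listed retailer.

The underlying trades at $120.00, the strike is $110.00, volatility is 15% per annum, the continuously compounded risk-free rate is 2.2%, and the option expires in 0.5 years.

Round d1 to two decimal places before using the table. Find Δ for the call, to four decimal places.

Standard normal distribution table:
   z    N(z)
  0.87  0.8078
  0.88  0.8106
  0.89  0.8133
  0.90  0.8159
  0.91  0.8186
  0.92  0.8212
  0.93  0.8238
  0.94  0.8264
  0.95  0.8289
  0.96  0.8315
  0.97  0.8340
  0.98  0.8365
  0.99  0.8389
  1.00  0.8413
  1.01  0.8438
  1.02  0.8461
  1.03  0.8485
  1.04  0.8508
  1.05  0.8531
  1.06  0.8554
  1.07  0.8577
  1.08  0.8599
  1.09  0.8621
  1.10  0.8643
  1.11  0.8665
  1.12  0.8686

0.8365

σ√T = 0.15·√0.5 = 0.1061
d₁ = [ln(120/110) + (0.022 + ½·0.15²)·0.5] / (σ√T) = (0.0870 + 0.0166) / 0.1061 = 0.9771 ≈ 0.98
N(d₁) = N(0.98) = 0.8365
Δ_call = N(d₁) = 0.8365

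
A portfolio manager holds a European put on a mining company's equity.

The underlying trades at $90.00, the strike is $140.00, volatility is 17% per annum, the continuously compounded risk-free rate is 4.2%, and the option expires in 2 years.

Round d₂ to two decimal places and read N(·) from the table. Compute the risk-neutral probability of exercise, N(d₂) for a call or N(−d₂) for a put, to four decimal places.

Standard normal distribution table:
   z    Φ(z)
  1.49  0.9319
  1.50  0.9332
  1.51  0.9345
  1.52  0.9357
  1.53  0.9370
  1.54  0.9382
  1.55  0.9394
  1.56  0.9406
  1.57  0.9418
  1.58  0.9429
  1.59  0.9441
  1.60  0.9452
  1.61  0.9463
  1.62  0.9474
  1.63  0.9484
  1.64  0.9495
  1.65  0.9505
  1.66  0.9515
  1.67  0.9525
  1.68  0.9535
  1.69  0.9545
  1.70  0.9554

0.9463

σ√T = 0.17 × 1.4142 = 0.2404
d₁ = [ln(90/140) + (0.042 + 0.17²/2)·2] / 0.2404 = [-0.4418 + 0.1129] / 0.2404 = -1.3682 ⇒ -1.37
d₂ = d₁ − σ√T = -1.3682 − 0.2404 = -1.6086 ⇒ -1.61
Risk-neutral Pr[S_T < K] = N(−d₂) = N(1.61) = 0.9463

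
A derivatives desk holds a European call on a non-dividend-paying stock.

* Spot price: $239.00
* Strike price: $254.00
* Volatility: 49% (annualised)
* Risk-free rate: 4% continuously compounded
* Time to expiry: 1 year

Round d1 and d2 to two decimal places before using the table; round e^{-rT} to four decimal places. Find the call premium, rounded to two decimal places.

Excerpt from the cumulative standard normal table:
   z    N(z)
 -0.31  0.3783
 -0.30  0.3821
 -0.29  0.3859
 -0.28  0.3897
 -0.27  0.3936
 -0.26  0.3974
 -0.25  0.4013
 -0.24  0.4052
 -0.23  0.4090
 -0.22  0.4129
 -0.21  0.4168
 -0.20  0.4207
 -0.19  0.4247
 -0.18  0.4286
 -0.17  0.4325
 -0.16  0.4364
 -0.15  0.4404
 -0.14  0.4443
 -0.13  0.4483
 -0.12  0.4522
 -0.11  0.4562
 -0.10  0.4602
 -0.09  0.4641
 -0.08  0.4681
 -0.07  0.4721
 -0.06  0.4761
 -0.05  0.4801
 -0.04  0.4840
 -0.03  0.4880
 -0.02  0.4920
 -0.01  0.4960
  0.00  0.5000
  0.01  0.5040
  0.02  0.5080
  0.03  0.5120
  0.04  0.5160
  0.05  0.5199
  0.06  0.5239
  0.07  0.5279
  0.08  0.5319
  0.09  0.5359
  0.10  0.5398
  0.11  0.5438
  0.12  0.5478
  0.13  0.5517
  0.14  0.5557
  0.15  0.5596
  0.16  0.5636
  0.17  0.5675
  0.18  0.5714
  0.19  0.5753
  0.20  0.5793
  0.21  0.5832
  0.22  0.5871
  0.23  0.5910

σ√T = 0.49·√1 = 0.4900
d₁ = [ln(239/254) + (0.04 + ½·0.49²)·1] / (σ√T) = (-0.0609 + 0.1600) / 0.4900 = 0.2024 ⇒ 0.20
d₂ = 0.2024 − 0.4900 = -0.2876 ⇒ -0.29
exp(−rT) = exp(−0.04·1) = 0.9608
N(d₁) = N(0.20) = 0.5793;  N(d₂) = N(-0.29) = 0.3859
C = 239·0.5793 − 254·0.9608·0.3859 = 138.4527 − 94.1763 = 44.2764

$44.28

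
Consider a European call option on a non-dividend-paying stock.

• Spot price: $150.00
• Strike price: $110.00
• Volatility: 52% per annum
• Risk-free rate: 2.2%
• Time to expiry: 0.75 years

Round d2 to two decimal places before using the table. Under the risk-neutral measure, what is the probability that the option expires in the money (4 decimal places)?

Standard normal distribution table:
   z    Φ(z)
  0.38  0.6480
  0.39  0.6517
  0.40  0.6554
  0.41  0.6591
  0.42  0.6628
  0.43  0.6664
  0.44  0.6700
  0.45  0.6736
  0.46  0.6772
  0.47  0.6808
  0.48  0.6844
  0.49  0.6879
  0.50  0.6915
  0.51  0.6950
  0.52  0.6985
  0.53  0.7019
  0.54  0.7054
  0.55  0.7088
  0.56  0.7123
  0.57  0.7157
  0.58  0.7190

σ√T = 0.52 × 0.8660 = 0.4503
ln(S/K) + (r + σ²/2)T = ln(150/110) + (0.022 + 0.52²/2)·0.75 = 0.3102 + 0.1179 = 0.4281
d₁ = 0.4281 / 0.4503 = 0.9505 ⇒ 0.95
d₂ = d₁ − σ√T = 0.9505 − 0.4503 = 0.5002 ⇒ 0.50
Risk-neutral Pr[S_T > K] = N(d₂) = N(0.50) = 0.6915

0.6915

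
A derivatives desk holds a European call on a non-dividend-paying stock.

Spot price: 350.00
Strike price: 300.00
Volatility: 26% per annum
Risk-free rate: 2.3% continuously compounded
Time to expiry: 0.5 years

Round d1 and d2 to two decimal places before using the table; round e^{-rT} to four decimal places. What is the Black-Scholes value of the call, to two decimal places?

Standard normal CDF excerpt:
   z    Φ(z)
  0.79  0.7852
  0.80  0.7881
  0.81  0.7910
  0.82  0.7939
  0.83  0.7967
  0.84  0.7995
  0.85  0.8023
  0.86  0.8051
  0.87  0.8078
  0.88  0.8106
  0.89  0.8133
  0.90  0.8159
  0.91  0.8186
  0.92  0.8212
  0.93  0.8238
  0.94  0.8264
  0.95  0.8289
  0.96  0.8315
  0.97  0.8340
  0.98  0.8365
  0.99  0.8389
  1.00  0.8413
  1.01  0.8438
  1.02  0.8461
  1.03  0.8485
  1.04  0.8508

σ√T = 0.26 × 0.7071 = 0.1838
ln(S/K) + (r + σ²/2)T = ln(350/300) + (0.023 + 0.26²/2)·0.5 = 0.1542 + 0.0284 = 0.1826
d₁ = 0.1826 / 0.1838 = 0.9929 ≈ 0.99
d₂ = d₁ − σ√T = 0.9929 − 0.1838 = 0.8091 ≈ 0.81
e^(−rT) = e^(−0.023·0.5) = 0.9886
N(d₁) = N(0.99) = 0.8389;  N(d₂) = N(0.81) = 0.7910
C = 350·0.8389 − 300·0.9886·0.7910 = 293.6150 − 234.5948 = 59.0202

59.02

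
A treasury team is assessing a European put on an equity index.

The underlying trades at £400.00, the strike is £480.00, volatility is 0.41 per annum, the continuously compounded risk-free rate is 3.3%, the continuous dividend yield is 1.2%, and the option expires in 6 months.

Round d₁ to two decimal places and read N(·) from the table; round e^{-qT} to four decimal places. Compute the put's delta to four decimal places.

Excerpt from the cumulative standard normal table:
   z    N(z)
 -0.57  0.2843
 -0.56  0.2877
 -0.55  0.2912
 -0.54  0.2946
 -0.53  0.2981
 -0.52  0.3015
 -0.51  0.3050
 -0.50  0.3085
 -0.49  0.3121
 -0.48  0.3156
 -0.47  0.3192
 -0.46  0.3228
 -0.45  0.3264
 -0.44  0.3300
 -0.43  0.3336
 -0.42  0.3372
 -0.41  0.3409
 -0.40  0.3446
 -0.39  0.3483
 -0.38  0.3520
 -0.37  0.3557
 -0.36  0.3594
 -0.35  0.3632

-0.6696

T = 0.5;  σ√T = 0.2899
ln(S/K) + (r − q + σ²/2)T = ln(400/480) + (0.033 − 0.012 + 0.41²/2)·0.5 = -0.1823 + 0.0525 = -0.1298
d₁ = -0.1298 / 0.2899 = -0.4477 → -0.45
N(d₁) = N(-0.45) = 0.3264
Δ_put = e^(−qT)·(N(d₁) − 1) = 0.9940·(0.3264 − 1) = -0.6696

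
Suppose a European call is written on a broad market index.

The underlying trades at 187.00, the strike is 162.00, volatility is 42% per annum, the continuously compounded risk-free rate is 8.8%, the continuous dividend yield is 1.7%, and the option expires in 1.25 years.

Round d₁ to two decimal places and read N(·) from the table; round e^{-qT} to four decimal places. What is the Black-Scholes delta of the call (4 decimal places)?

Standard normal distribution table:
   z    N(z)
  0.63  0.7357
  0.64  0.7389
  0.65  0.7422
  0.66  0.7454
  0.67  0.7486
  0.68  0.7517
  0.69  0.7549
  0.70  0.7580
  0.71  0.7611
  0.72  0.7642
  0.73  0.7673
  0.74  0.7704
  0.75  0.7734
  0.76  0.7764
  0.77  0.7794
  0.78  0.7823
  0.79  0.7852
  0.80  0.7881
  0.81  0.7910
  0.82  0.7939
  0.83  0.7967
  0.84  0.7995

σ√T = 0.42·√1.25 = 0.4696
d₁ = [ln(187/162) + (0.088 − 0.017 + 0.42²/2)·1.25] / 0.4696 = [0.1435 + 0.1990] / 0.4696 = 0.7294 which rounds to 0.73
N(d₁) = N(0.73) = 0.7673
Δ_call = exp(−qT)·N(d₁) = 0.9790·0.7673 = 0.7512

0.7512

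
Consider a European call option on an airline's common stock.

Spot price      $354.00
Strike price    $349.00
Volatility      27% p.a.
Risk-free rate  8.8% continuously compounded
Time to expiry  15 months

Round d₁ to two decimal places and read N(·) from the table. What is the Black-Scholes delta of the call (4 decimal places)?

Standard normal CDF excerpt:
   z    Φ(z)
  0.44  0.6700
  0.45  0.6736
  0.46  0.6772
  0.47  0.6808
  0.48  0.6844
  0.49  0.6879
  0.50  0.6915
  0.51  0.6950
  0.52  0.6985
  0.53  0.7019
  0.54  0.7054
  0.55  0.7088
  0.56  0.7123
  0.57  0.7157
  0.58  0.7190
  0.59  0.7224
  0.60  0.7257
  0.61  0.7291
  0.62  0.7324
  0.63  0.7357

T = 1.25;  σ√T = 0.3019
d₁ = [ln(354/349) + (0.088 + 0.27²/2)·1.25] / 0.3019 = [0.0142 + 0.1556] / 0.3019 = 0.5625 → 0.56
N(d₁) = N(0.56) = 0.7123
Δ_call = N(d₁) = 0.7123

0.7123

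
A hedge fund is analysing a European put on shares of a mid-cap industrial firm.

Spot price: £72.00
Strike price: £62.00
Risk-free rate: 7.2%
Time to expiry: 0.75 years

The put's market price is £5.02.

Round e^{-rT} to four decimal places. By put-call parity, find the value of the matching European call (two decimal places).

£18.28

e^(−rT) = e^(−0.072·0.75) = 0.9474
Put-call parity: C − P = S − K·e^(−rT) = 72 − 62·0.9474 = 72 − 58.7388 = 13.2612
C = P + (C − P) = 5.02 + (13.2612) = 18.2812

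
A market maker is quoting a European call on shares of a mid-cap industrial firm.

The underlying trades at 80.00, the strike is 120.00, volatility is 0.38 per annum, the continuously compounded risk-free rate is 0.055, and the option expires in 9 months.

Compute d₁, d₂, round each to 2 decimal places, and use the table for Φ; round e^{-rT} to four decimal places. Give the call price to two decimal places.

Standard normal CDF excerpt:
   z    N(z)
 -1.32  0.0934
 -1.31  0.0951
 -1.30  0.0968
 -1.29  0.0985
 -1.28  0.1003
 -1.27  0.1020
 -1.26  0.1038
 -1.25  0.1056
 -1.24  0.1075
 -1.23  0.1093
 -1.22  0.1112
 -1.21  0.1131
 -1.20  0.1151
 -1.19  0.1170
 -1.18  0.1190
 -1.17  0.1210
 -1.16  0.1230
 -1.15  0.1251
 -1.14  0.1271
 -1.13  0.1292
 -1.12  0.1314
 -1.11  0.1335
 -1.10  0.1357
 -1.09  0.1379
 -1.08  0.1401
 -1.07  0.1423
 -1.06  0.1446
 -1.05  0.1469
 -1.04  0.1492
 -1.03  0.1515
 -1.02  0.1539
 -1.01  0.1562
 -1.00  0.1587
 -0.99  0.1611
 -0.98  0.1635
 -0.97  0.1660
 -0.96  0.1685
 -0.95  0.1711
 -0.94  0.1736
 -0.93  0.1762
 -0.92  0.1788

σ√T = 0.38·√0.75 = 0.3291
ln(S/K) + (r + σ²/2)T = ln(80/120) + (0.055 + 0.38²/2)·0.75 = -0.4055 + 0.0954 = -0.3101
d₁ = -0.3101 / 0.3291 = -0.9422 ⇒ -0.94
d₂ = d₁ − σ√T = -0.9422 − 0.3291 = -1.2713 ⇒ -1.27
e^(−rT) = e^(−0.055·0.75) = 0.9596
C = 80·N(-0.94) − 120·0.9596·N(-1.27) = 80·0.1736 − 120·0.9596·0.1020 = 13.8880 − 11.7455 = 2.1425

2.14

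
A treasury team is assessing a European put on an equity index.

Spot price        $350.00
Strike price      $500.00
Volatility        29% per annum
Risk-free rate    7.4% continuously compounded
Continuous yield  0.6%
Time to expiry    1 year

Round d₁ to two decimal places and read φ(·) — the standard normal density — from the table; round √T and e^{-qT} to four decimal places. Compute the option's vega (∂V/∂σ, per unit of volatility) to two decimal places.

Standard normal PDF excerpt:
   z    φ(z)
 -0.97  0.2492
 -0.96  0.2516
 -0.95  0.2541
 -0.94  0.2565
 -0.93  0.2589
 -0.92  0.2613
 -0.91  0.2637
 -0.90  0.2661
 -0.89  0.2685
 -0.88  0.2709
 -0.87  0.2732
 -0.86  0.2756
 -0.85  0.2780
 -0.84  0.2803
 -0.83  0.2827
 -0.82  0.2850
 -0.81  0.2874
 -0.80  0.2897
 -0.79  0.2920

96.72

T = 1;  σ√T = 0.2900
d₁ = [ln(350/500) + (0.074 − 0.006 + 0.29²/2)·1] / 0.2900 = [-0.3567 + 0.1100] / 0.2900 = -0.8504 which rounds to -0.85
√T = √1 = 1.0000
φ(d₁) = φ(-0.85) = 0.2780
exp(−qT) = exp(−0.006·1) = 0.9940
vega = S·exp(−qT)·φ(d₁)·√T = 350·0.9940·0.2780·1.0000 = 96.7162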